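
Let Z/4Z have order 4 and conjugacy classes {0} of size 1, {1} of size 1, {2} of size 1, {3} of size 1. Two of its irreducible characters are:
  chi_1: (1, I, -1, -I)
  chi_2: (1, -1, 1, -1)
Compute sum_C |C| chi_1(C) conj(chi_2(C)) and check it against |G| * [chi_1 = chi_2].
Sum = 0; so <chi_1, chi_2> = 0 (distinct irreducibles are orthogonal).

Derivation: Compute term by term over conjugacy classes (|C| * chi_1(C) * conj(chi_2(C))):
  1*(1)*conj(1) + 1*(I)*conj(-1) + 1*(-1)*conj(1) + 1*(-I)*conj(-1)
  = (1) + (-I) + (-1) + (I)
  = 0.
(Exp terms are combined using exp(i*s)*conj(exp(i*t)) = exp(i*(s-t)), and sums of them are collapsed using the identity that for every m > 1 the m distinct m-th roots of unity sum to 0, e.g. 1 + exp(2*I*pi/3) + exp(-2*I*pi/3) = 0.)
Dividing by |G| = 4 gives 0/4 = 0, matching the row-orthogonality relation <chi_1, chi_2> = [chi_1 = chi_2].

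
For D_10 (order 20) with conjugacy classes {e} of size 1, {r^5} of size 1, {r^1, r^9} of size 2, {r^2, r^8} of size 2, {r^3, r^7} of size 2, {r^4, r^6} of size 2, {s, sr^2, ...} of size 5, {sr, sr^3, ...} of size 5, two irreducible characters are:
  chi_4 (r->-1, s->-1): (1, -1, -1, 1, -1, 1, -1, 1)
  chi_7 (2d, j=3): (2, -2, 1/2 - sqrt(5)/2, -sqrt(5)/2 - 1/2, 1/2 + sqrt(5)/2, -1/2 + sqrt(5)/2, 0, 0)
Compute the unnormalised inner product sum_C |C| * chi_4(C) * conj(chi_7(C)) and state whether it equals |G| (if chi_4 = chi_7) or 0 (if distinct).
Sum = 0; so <chi_4, chi_7> = 0 (distinct irreducibles are orthogonal).

Working: Compute term by term over conjugacy classes (|C| * chi_4(C) * conj(chi_7(C))):
  1*(1)*conj(2) + 1*(-1)*conj(-2) + 2*(-1)*conj(1/2 - sqrt(5)/2) + 2*(1)*conj(-sqrt(5)/2 - 1/2) + 2*(-1)*conj(1/2 + sqrt(5)/2) + 2*(1)*conj(-1/2 + sqrt(5)/2) + 5*(-1)*conj(0) + 5*(1)*conj(0)
  = (2) + (2) + (-1 + sqrt(5)) + (-sqrt(5) - 1) + (-sqrt(5) - 1) + (-1 + sqrt(5)) + (0) + (0)
  = 0.
Dividing by |G| = 20 gives 0/20 = 0, matching the row-orthogonality relation <chi_4, chi_7> = [chi_4 = chi_7].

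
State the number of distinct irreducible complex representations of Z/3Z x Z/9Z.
27

Details: The number of irreducible complex representations of a finite group equals its number of conjugacy classes. Z/3Z x Z/9Z is abelian of order 27, so every element is its own conjugacy class: 27 classes, so Z/3Z x Z/9Z (order 27) has exactly 27 irreducible complex representations.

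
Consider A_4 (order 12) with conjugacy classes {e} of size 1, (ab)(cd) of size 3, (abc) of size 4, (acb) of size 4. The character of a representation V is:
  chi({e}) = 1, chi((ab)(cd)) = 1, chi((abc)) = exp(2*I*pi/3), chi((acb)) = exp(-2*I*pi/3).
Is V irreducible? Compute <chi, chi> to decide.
Irreducible: <chi, chi> = 1.

Solution. <chi, chi> = (1/|G|) sum_C |C| * |chi(C)|^2 = (1/12)[1*|1|^2 + 3*|1|^2 + 4*|exp(2*I*pi/3)|^2 + 4*|exp(-2*I*pi/3)|^2]
  = (1/12)[(1) + (3) + (4) + (4)] = 12/12 = 1.
(Exp terms are combined using exp(i*s)*conj(exp(i*t)) = exp(i*(s-t)), and sums of them are collapsed using the identity that for every m > 1 the m distinct m-th roots of unity sum to 0, e.g. 1 + exp(2*I*pi/3) + exp(-2*I*pi/3) = 0.)
A character is irreducible iff <chi, chi> = 1, so this representation is irreducible.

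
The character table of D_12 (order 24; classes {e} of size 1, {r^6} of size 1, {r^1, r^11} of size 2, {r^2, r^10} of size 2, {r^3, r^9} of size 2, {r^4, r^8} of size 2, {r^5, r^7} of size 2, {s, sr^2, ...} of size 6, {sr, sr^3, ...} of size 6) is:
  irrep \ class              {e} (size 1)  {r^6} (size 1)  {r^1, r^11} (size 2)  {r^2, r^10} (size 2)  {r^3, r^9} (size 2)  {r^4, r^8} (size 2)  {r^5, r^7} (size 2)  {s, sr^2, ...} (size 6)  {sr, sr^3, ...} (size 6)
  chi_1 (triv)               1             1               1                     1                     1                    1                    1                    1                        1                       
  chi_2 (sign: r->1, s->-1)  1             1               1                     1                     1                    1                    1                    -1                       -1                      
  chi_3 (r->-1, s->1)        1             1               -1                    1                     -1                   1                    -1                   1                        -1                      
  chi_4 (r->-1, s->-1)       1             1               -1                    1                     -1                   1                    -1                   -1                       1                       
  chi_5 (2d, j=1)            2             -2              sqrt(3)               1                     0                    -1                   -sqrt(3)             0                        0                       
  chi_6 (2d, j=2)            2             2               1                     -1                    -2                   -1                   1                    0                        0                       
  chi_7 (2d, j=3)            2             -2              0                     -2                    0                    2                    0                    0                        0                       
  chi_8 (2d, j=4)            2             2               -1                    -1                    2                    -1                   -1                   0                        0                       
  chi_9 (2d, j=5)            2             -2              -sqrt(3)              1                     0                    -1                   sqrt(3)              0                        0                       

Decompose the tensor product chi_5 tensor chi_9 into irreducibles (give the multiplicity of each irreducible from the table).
chi_5 tensor chi_9 = chi_3 + chi_4 + chi_8 (all other irreducibles have multiplicity 0).

Solution. The character of a tensor product is the pointwise product (chi_5 * chi_9)(C) = chi_5(C) * chi_9(C):
  {e}: (2)*(2), {r^6}: (-2)*(-2), {r^1, r^11}: (sqrt(3))*(-sqrt(3)), {r^2, r^10}: (1)*(1), {r^3, r^9}: (0)*(0), {r^4, r^8}: (-1)*(-1), {r^5, r^7}: (-sqrt(3))*(sqrt(3)), {s, sr^2, ...}: (0)*(0), {sr, sr^3, ...}: (0)*(0)
so (chi_5 * chi_9) takes values
  {e} -> 4, {r^6} -> 4, {r^1, r^11} -> -3, {r^2, r^10} -> 1, {r^3, r^9} -> 0, {r^4, r^8} -> 1, {r^5, r^7} -> -3, {s, sr^2, ...} -> 0, {sr, sr^3, ...} -> 0.
Now take the inner product of this character with each irreducible chi from the table, <chi_5*chi_9, chi> = (1/24) sum_C |C| (chi_5*chi_9)(C) conj(chi(C)):
  <chi_5*chi_9, chi_1> = (1/24)[1*(4)*conj(1) + 1*(4)*conj(1) + 2*(-3)*conj(1) + 2*(1)*conj(1) + 2*(0)*conj(1) + 2*(1)*conj(1) + 2*(-3)*conj(1) + 6*(0)*conj(1) + 6*(0)*conj(1)]
      = (1/24)[(4) + (4) + (-6) + (2) + (0) + (2) + (-6) + (0) + (0)] = 0/24 = 0
  <chi_5*chi_9, chi_2> = (1/24)[1*(4)*conj(1) + 1*(4)*conj(1) + 2*(-3)*conj(1) + 2*(1)*conj(1) + 2*(0)*conj(1) + 2*(1)*conj(1) + 2*(-3)*conj(1) + 6*(0)*conj(-1) + 6*(0)*conj(-1)]
      = (1/24)[(4) + (4) + (-6) + (2) + (0) + (2) + (-6) + (0) + (0)] = 0/24 = 0
  <chi_5*chi_9, chi_3> = (1/24)[1*(4)*conj(1) + 1*(4)*conj(1) + 2*(-3)*conj(-1) + 2*(1)*conj(1) + 2*(0)*conj(-1) + 2*(1)*conj(1) + 2*(-3)*conj(-1) + 6*(0)*conj(1) + 6*(0)*conj(-1)]
      = (1/24)[(4) + (4) + (6) + (2) + (0) + (2) + (6) + (0) + (0)] = 24/24 = 1
  <chi_5*chi_9, chi_4> = (1/24)[1*(4)*conj(1) + 1*(4)*conj(1) + 2*(-3)*conj(-1) + 2*(1)*conj(1) + 2*(0)*conj(-1) + 2*(1)*conj(1) + 2*(-3)*conj(-1) + 6*(0)*conj(-1) + 6*(0)*conj(1)]
      = (1/24)[(4) + (4) + (6) + (2) + (0) + (2) + (6) + (0) + (0)] = 24/24 = 1
  <chi_5*chi_9, chi_5> = (1/24)[1*(4)*conj(2) + 1*(4)*conj(-2) + 2*(-3)*conj(sqrt(3)) + 2*(1)*conj(1) + 2*(0)*conj(0) + 2*(1)*conj(-1) + 2*(-3)*conj(-sqrt(3)) + 6*(0)*conj(0) + 6*(0)*conj(0)]
      = (1/24)[(8) + (-8) + (-6*sqrt(3)) + (2) + (0) + (-2) + (6*sqrt(3)) + (0) + (0)] = 0/24 = 0
  <chi_5*chi_9, chi_6> = (1/24)[1*(4)*conj(2) + 1*(4)*conj(2) + 2*(-3)*conj(1) + 2*(1)*conj(-1) + 2*(0)*conj(-2) + 2*(1)*conj(-1) + 2*(-3)*conj(1) + 6*(0)*conj(0) + 6*(0)*conj(0)]
      = (1/24)[(8) + (8) + (-6) + (-2) + (0) + (-2) + (-6) + (0) + (0)] = 0/24 = 0
  <chi_5*chi_9, chi_7> = (1/24)[1*(4)*conj(2) + 1*(4)*conj(-2) + 2*(-3)*conj(0) + 2*(1)*conj(-2) + 2*(0)*conj(0) + 2*(1)*conj(2) + 2*(-3)*conj(0) + 6*(0)*conj(0) + 6*(0)*conj(0)]
      = (1/24)[(8) + (-8) + (0) + (-4) + (0) + (4) + (0) + (0) + (0)] = 0/24 = 0
  <chi_5*chi_9, chi_8> = (1/24)[1*(4)*conj(2) + 1*(4)*conj(2) + 2*(-3)*conj(-1) + 2*(1)*conj(-1) + 2*(0)*conj(2) + 2*(1)*conj(-1) + 2*(-3)*conj(-1) + 6*(0)*conj(0) + 6*(0)*conj(0)]
      = (1/24)[(8) + (8) + (6) + (-2) + (0) + (-2) + (6) + (0) + (0)] = 24/24 = 1
  <chi_5*chi_9, chi_9> = (1/24)[1*(4)*conj(2) + 1*(4)*conj(-2) + 2*(-3)*conj(-sqrt(3)) + 2*(1)*conj(1) + 2*(0)*conj(0) + 2*(1)*conj(-1) + 2*(-3)*conj(sqrt(3)) + 6*(0)*conj(0) + 6*(0)*conj(0)]
      = (1/24)[(8) + (-8) + (6*sqrt(3)) + (2) + (0) + (-2) + (-6*sqrt(3)) + (0) + (0)] = 0/24 = 0
Hence the multiplicities are chi_3: 1, chi_4: 1, chi_8: 1. Dimension check: dim(chi_5)*dim(chi_9) = 2*2 = 4 and sum (mult * dim) = 1*1 + 1*1 + 1*2 = 4.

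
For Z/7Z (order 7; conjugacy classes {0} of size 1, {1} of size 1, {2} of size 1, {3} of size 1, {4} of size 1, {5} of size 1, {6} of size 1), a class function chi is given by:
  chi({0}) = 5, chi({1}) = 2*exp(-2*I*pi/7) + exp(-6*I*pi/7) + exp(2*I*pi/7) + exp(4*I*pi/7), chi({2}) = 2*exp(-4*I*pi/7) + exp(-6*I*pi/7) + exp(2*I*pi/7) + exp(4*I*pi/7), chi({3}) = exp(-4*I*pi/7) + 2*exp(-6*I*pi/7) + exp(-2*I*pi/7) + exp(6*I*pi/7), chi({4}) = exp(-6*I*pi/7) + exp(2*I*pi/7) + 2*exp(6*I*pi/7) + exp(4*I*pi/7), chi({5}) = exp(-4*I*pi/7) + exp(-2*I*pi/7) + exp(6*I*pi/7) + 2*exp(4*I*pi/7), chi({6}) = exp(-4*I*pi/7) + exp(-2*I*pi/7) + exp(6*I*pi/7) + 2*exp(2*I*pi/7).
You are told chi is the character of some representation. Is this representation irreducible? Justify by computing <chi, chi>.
Not irreducible (reducible): <chi, chi> = 7 > 1.

Explanation: <chi, chi> = (1/|G|) sum_C |C| * |chi(C)|^2 = (1/7)[1*|5|^2 + 1*|2*exp(-2*I*pi/7) + exp(-6*I*pi/7) + exp(2*I*pi/7) + exp(4*I*pi/7)|^2 + 1*|2*exp(-4*I*pi/7) + exp(-6*I*pi/7) + exp(2*I*pi/7) + exp(4*I*pi/7)|^2 + 1*|exp(-4*I*pi/7) + 2*exp(-6*I*pi/7) + exp(-2*I*pi/7) + exp(6*I*pi/7)|^2 + 1*|exp(-6*I*pi/7) + exp(2*I*pi/7) + 2*exp(6*I*pi/7) + exp(4*I*pi/7)|^2 + 1*|exp(-4*I*pi/7) + exp(-2*I*pi/7) + exp(6*I*pi/7) + 2*exp(4*I*pi/7)|^2 + 1*|exp(-4*I*pi/7) + exp(-2*I*pi/7) + exp(6*I*pi/7) + 2*exp(2*I*pi/7)|^2]
  = (1/7)[(25) + (7 + 5*exp(-4*I*pi/7) + 3*exp(-6*I*pi/7) + exp(-2*I*pi/7) + exp(2*I*pi/7) + 3*exp(6*I*pi/7) + 5*exp(4*I*pi/7)) + (7 + 3*exp(-2*I*pi/7) + 5*exp(-6*I*pi/7) + exp(-4*I*pi/7) + exp(4*I*pi/7) + 5*exp(6*I*pi/7) + 3*exp(2*I*pi/7)) + (7 + 5*exp(-2*I*pi/7) + 3*exp(-4*I*pi/7) + exp(-6*I*pi/7) + exp(6*I*pi/7) + 3*exp(4*I*pi/7) + 5*exp(2*I*pi/7)) + (7 + 5*exp(-2*I*pi/7) + 3*exp(-4*I*pi/7) + exp(-6*I*pi/7) + exp(6*I*pi/7) + 3*exp(4*I*pi/7) + 5*exp(2*I*pi/7)) + (7 + 3*exp(-2*I*pi/7) + 5*exp(-6*I*pi/7) + exp(-4*I*pi/7) + exp(4*I*pi/7) + 5*exp(6*I*pi/7) + 3*exp(2*I*pi/7)) + (7 + 5*exp(-4*I*pi/7) + 3*exp(-6*I*pi/7) + exp(-2*I*pi/7) + exp(2*I*pi/7) + 3*exp(6*I*pi/7) + 5*exp(4*I*pi/7))] = 49/7 = 7.
(Exp terms are combined using exp(i*s)*conj(exp(i*t)) = exp(i*(s-t)), and sums of them are collapsed using the identity that for every m > 1 the m distinct m-th roots of unity sum to 0, e.g. 1 + exp(2*I*pi/3) + exp(-2*I*pi/3) = 0.)
A character is irreducible iff <chi, chi> = 1, so this representation is reducible.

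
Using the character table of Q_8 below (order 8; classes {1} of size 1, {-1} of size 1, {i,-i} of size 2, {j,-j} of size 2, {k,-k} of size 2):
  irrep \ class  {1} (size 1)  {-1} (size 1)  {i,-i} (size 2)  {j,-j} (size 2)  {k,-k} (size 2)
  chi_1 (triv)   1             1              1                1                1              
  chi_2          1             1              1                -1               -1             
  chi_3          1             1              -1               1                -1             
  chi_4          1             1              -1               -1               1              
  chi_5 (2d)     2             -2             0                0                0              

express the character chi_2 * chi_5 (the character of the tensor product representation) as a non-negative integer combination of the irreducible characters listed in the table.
chi_2 tensor chi_5 = chi_5 (all other irreducibles have multiplicity 0).

The character of a tensor product is the pointwise product (chi_2 * chi_5)(C) = chi_2(C) * chi_5(C):
  {1}: (1)*(2), {-1}: (1)*(-2), {i,-i}: (1)*(0), {j,-j}: (-1)*(0), {k,-k}: (-1)*(0)
so (chi_2 * chi_5) takes values
  {1} -> 2, {-1} -> -2, {i,-i} -> 0, {j,-j} -> 0, {k,-k} -> 0.
Now take the inner product of this character with each irreducible chi from the table, <chi_2*chi_5, chi> = (1/8) sum_C |C| (chi_2*chi_5)(C) conj(chi(C)):
  <chi_2*chi_5, chi_1> = (1/8)[1*(2)*conj(1) + 1*(-2)*conj(1) + 2*(0)*conj(1) + 2*(0)*conj(1) + 2*(0)*conj(1)]
      = (1/8)[(2) + (-2) + (0) + (0) + (0)] = 0/8 = 0
  <chi_2*chi_5, chi_2> = (1/8)[1*(2)*conj(1) + 1*(-2)*conj(1) + 2*(0)*conj(1) + 2*(0)*conj(-1) + 2*(0)*conj(-1)]
      = (1/8)[(2) + (-2) + (0) + (0) + (0)] = 0/8 = 0
  <chi_2*chi_5, chi_3> = (1/8)[1*(2)*conj(1) + 1*(-2)*conj(1) + 2*(0)*conj(-1) + 2*(0)*conj(1) + 2*(0)*conj(-1)]
      = (1/8)[(2) + (-2) + (0) + (0) + (0)] = 0/8 = 0
  <chi_2*chi_5, chi_4> = (1/8)[1*(2)*conj(1) + 1*(-2)*conj(1) + 2*(0)*conj(-1) + 2*(0)*conj(-1) + 2*(0)*conj(1)]
      = (1/8)[(2) + (-2) + (0) + (0) + (0)] = 0/8 = 0
  <chi_2*chi_5, chi_5> = (1/8)[1*(2)*conj(2) + 1*(-2)*conj(-2) + 2*(0)*conj(0) + 2*(0)*conj(0) + 2*(0)*conj(0)]
      = (1/8)[(4) + (4) + (0) + (0) + (0)] = 8/8 = 1
Hence the multiplicities are chi_5: 1. Dimension check: dim(chi_2)*dim(chi_5) = 1*2 = 2 and sum (mult * dim) = 1*2 = 2.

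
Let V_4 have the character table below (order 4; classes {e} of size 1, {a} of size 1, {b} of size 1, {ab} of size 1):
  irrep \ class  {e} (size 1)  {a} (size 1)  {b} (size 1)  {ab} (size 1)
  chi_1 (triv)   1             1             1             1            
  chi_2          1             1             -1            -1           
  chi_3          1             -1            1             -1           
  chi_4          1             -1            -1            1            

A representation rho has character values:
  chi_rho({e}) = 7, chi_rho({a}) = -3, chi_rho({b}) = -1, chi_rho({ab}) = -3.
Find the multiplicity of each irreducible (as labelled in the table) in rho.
Multiplicities: chi_1: 0, chi_2: 2, chi_3: 3, chi_4: 2.

Details: Use <chi_rho, chi> = (1/|G|) sum_C |C| * chi_rho(C) * conj(chi(C)) with |G| = 4 for each irreducible chi in the table:
  <chi_rho, chi_1> = (1/4)[1*(7)*conj(1) + 1*(-3)*conj(1) + 1*(-1)*conj(1) + 1*(-3)*conj(1)]
      = (1/4)[(7) + (-3) + (-1) + (-3)] = 0/4 = 0
  <chi_rho, chi_2> = (1/4)[1*(7)*conj(1) + 1*(-3)*conj(1) + 1*(-1)*conj(-1) + 1*(-3)*conj(-1)]
      = (1/4)[(7) + (-3) + (1) + (3)] = 8/4 = 2
  <chi_rho, chi_3> = (1/4)[1*(7)*conj(1) + 1*(-3)*conj(-1) + 1*(-1)*conj(1) + 1*(-3)*conj(-1)]
      = (1/4)[(7) + (3) + (-1) + (3)] = 12/4 = 3
  <chi_rho, chi_4> = (1/4)[1*(7)*conj(1) + 1*(-3)*conj(-1) + 1*(-1)*conj(-1) + 1*(-3)*conj(1)]
      = (1/4)[(7) + (3) + (1) + (-3)] = 8/4 = 2
Dimension check: dim(rho) = sum (mult * dim) = 0*1 + 2*1 + 3*1 + 2*1 = 7 = chi_rho(e) = 7.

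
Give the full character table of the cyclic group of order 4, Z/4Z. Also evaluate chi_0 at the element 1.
Character table of Z/4Z (irreps indexed chi_0,...,chi_3 with chi_k(m) = zeta_4^(k*m), zeta_4 = exp(2*pi*i/4)):
  irrep \ class  {0} (size 1)  {1} (size 1)  {2} (size 1)  {3} (size 1)
  chi_0          1             1             1             1           
  chi_1          1             I             -1            -I          
  chi_2          1             -1            1             -1          
  chi_3          1             -I            -1            I           

Spot check: chi_0(1) = zeta_4^(0*1) = zeta_4^0 = 1.

Explanation: Z/4Z is abelian, so all 4 irreducible complex representations are 1-dimensional. They are given by chi_k(m) = zeta_4^(k*m) for k = 0,...,3. Row orthogonality: sum_m chi_k(m) conj(chi_l(m)) = 4 * [k = l].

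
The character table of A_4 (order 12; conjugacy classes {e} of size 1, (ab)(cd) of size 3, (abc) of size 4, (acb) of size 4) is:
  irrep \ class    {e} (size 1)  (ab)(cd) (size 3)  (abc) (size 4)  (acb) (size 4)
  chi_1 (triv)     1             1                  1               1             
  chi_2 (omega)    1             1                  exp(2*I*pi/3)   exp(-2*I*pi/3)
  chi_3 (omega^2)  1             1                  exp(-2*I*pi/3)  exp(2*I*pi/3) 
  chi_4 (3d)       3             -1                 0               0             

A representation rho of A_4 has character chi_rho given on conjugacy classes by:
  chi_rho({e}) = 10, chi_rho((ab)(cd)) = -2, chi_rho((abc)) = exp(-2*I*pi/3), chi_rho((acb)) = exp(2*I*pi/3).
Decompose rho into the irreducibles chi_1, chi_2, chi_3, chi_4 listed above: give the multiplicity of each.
Multiplicities: chi_1: 0, chi_2: 0, chi_3: 1, chi_4: 3.

Reasoning: Use <chi_rho, chi> = (1/|G|) sum_C |C| * chi_rho(C) * conj(chi(C)) with |G| = 12 for each irreducible chi in the table:
  <chi_rho, chi_1> = (1/12)[1*(10)*conj(1) + 3*(-2)*conj(1) + 4*(exp(-2*I*pi/3))*conj(1) + 4*(exp(2*I*pi/3))*conj(1)]
      = (1/12)[(10) + (-6) + (4*exp(-2*I*pi/3)) + (4*exp(2*I*pi/3))] = 0/12 = 0
  <chi_rho, chi_2> = (1/12)[1*(10)*conj(1) + 3*(-2)*conj(1) + 4*(exp(-2*I*pi/3))*conj(exp(2*I*pi/3)) + 4*(exp(2*I*pi/3))*conj(exp(-2*I*pi/3))]
      = (1/12)[(10) + (-6) + (4*exp(2*I*pi/3)) + (4*exp(-2*I*pi/3))] = 0/12 = 0
  <chi_rho, chi_3> = (1/12)[1*(10)*conj(1) + 3*(-2)*conj(1) + 4*(exp(-2*I*pi/3))*conj(exp(-2*I*pi/3)) + 4*(exp(2*I*pi/3))*conj(exp(2*I*pi/3))]
      = (1/12)[(10) + (-6) + (4) + (4)] = 12/12 = 1
  <chi_rho, chi_4> = (1/12)[1*(10)*conj(3) + 3*(-2)*conj(-1) + 4*(exp(-2*I*pi/3))*conj(0) + 4*(exp(2*I*pi/3))*conj(0)]
      = (1/12)[(30) + (6) + (0) + (0)] = 36/12 = 3
(Exp terms are combined using exp(i*s)*conj(exp(i*t)) = exp(i*(s-t)), and sums of them are collapsed using the identity that for every m > 1 the m distinct m-th roots of unity sum to 0, e.g. 1 + exp(2*I*pi/3) + exp(-2*I*pi/3) = 0.)
Dimension check: dim(rho) = sum (mult * dim) = 0*1 + 0*1 + 1*1 + 3*3 = 10 = chi_rho(e) = 10.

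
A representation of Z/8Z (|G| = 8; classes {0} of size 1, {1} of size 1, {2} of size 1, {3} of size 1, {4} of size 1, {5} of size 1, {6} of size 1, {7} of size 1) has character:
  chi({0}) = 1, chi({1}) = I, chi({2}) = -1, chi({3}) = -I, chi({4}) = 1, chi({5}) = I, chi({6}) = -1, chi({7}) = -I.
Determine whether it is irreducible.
Irreducible: <chi, chi> = 1.

Solution. <chi, chi> = (1/|G|) sum_C |C| * |chi(C)|^2 = (1/8)[1*|1|^2 + 1*|I|^2 + 1*|-1|^2 + 1*|-I|^2 + 1*|1|^2 + 1*|I|^2 + 1*|-1|^2 + 1*|-I|^2]
  = (1/8)[(1) + (1) + (1) + (1) + (1) + (1) + (1) + (1)] = 8/8 = 1.
(Exp terms are combined using exp(i*s)*conj(exp(i*t)) = exp(i*(s-t)), and sums of them are collapsed using the identity that for every m > 1 the m distinct m-th roots of unity sum to 0, e.g. 1 + exp(2*I*pi/3) + exp(-2*I*pi/3) = 0.)
A character is irreducible iff <chi, chi> = 1, so this representation is irreducible.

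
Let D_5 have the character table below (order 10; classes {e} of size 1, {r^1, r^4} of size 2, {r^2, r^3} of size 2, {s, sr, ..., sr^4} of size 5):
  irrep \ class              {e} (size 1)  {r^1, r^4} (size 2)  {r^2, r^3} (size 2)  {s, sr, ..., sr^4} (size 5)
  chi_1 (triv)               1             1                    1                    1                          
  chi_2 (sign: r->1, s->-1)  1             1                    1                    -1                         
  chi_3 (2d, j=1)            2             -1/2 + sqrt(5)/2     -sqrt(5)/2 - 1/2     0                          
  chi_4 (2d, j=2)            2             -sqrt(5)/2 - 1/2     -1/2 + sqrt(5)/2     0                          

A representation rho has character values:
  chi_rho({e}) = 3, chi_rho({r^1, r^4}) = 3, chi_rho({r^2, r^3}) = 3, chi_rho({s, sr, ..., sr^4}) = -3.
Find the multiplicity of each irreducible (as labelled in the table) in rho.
Multiplicities: chi_1: 0, chi_2: 3, chi_3: 0, chi_4: 0.

Derivation: Use <chi_rho, chi> = (1/|G|) sum_C |C| * chi_rho(C) * conj(chi(C)) with |G| = 10 for each irreducible chi in the table:
  <chi_rho, chi_1> = (1/10)[1*(3)*conj(1) + 2*(3)*conj(1) + 2*(3)*conj(1) + 5*(-3)*conj(1)]
      = (1/10)[(3) + (6) + (6) + (-15)] = 0/10 = 0
  <chi_rho, chi_2> = (1/10)[1*(3)*conj(1) + 2*(3)*conj(1) + 2*(3)*conj(1) + 5*(-3)*conj(-1)]
      = (1/10)[(3) + (6) + (6) + (15)] = 30/10 = 3
  <chi_rho, chi_3> = (1/10)[1*(3)*conj(2) + 2*(3)*conj(-1/2 + sqrt(5)/2) + 2*(3)*conj(-sqrt(5)/2 - 1/2) + 5*(-3)*conj(0)]
      = (1/10)[(6) + (-3 + 3*sqrt(5)) + (-3*sqrt(5) - 3) + (0)] = 0/10 = 0
  <chi_rho, chi_4> = (1/10)[1*(3)*conj(2) + 2*(3)*conj(-sqrt(5)/2 - 1/2) + 2*(3)*conj(-1/2 + sqrt(5)/2) + 5*(-3)*conj(0)]
      = (1/10)[(6) + (-3*sqrt(5) - 3) + (-3 + 3*sqrt(5)) + (0)] = 0/10 = 0
Dimension check: dim(rho) = sum (mult * dim) = 0*1 + 3*1 + 0*2 + 0*2 = 3 = chi_rho(e) = 3.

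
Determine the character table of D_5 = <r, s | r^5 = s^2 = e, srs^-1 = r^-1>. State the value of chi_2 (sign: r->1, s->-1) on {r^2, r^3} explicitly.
Conjugacy classes: {e} of size 1, {r^1, r^4} of size 2, {r^2, r^3} of size 2, {s, sr, ..., sr^4} of size 5.
Character table:
  irrep \ class              {e} (size 1)  {r^1, r^4} (size 2)  {r^2, r^3} (size 2)  {s, sr, ..., sr^4} (size 5)
  chi_1 (triv)               1             1                    1                    1                          
  chi_2 (sign: r->1, s->-1)  1             1                    1                    -1                         
  chi_3 (2d, j=1)            2             -1/2 + sqrt(5)/2     -sqrt(5)/2 - 1/2     0                          
  chi_4 (2d, j=2)            2             -sqrt(5)/2 - 1/2     -1/2 + sqrt(5)/2     0                          

Spot check: chi_2 (sign: r->1, s->-1) on {r^2, r^3} = 1.

Why: D_5 has order 2*5 = 10 with 4 conjugacy classes, hence 4 irreducibles. Sum of squared dims 1 + 1 + 4 + 4 = 10 = |G|. Linear characters come from the abelianisation; the 2-dimensional irreps have character r^k -> 2*cos(2*pi*j*k/5), reflections -> 0.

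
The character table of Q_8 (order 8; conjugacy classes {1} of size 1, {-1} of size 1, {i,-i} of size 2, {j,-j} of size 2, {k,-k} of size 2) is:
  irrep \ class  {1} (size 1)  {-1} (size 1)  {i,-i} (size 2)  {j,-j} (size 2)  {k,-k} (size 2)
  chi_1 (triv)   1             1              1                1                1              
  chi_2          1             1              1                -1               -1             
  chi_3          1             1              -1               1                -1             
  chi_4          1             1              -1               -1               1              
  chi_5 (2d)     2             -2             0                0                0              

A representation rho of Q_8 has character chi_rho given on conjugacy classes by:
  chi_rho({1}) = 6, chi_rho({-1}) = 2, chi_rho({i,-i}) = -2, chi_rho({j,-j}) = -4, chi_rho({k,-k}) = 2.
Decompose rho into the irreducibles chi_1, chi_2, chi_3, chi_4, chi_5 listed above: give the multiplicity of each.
Multiplicities: chi_1: 0, chi_2: 1, chi_3: 0, chi_4: 3, chi_5: 1.

Reasoning: Use <chi_rho, chi> = (1/|G|) sum_C |C| * chi_rho(C) * conj(chi(C)) with |G| = 8 for each irreducible chi in the table:
  <chi_rho, chi_1> = (1/8)[1*(6)*conj(1) + 1*(2)*conj(1) + 2*(-2)*conj(1) + 2*(-4)*conj(1) + 2*(2)*conj(1)]
      = (1/8)[(6) + (2) + (-4) + (-8) + (4)] = 0/8 = 0
  <chi_rho, chi_2> = (1/8)[1*(6)*conj(1) + 1*(2)*conj(1) + 2*(-2)*conj(1) + 2*(-4)*conj(-1) + 2*(2)*conj(-1)]
      = (1/8)[(6) + (2) + (-4) + (8) + (-4)] = 8/8 = 1
  <chi_rho, chi_3> = (1/8)[1*(6)*conj(1) + 1*(2)*conj(1) + 2*(-2)*conj(-1) + 2*(-4)*conj(1) + 2*(2)*conj(-1)]
      = (1/8)[(6) + (2) + (4) + (-8) + (-4)] = 0/8 = 0
  <chi_rho, chi_4> = (1/8)[1*(6)*conj(1) + 1*(2)*conj(1) + 2*(-2)*conj(-1) + 2*(-4)*conj(-1) + 2*(2)*conj(1)]
      = (1/8)[(6) + (2) + (4) + (8) + (4)] = 24/8 = 3
  <chi_rho, chi_5> = (1/8)[1*(6)*conj(2) + 1*(2)*conj(-2) + 2*(-2)*conj(0) + 2*(-4)*conj(0) + 2*(2)*conj(0)]
      = (1/8)[(12) + (-4) + (0) + (0) + (0)] = 8/8 = 1
Dimension check: dim(rho) = sum (mult * dim) = 0*1 + 1*1 + 0*1 + 3*1 + 1*2 = 6 = chi_rho(e) = 6.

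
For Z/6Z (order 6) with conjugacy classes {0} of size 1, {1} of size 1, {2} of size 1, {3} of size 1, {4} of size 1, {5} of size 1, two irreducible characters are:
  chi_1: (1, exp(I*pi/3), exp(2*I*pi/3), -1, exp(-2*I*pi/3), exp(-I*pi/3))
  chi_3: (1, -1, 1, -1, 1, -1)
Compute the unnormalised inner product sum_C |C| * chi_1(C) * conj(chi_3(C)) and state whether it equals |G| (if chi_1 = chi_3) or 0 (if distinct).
Sum = 0; so <chi_1, chi_3> = 0 (distinct irreducibles are orthogonal).

Details: Compute term by term over conjugacy classes (|C| * chi_1(C) * conj(chi_3(C))):
  1*(1)*conj(1) + 1*(exp(I*pi/3))*conj(-1) + 1*(exp(2*I*pi/3))*conj(1) + 1*(-1)*conj(-1) + 1*(exp(-2*I*pi/3))*conj(1) + 1*(exp(-I*pi/3))*conj(-1)
  = (1) + (-exp(I*pi/3)) + (exp(2*I*pi/3)) + (1) + (exp(-2*I*pi/3)) + (-exp(-I*pi/3))
  = 0.
(Exp terms are combined using exp(i*s)*conj(exp(i*t)) = exp(i*(s-t)), and sums of them are collapsed using the identity that for every m > 1 the m distinct m-th roots of unity sum to 0, e.g. 1 + exp(2*I*pi/3) + exp(-2*I*pi/3) = 0.)
Dividing by |G| = 6 gives 0/6 = 0, matching the row-orthogonality relation <chi_1, chi_3> = [chi_1 = chi_3].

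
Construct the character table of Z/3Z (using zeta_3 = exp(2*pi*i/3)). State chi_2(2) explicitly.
Character table of Z/3Z (irreps indexed chi_0,...,chi_2 with chi_k(m) = zeta_3^(k*m), zeta_3 = exp(2*pi*i/3)):
  irrep \ class  {0} (size 1)  {1} (size 1)    {2} (size 1)  
  chi_0          1             1               1             
  chi_1          1             exp(2*I*pi/3)   exp(-2*I*pi/3)
  chi_2          1             exp(-2*I*pi/3)  exp(2*I*pi/3) 

Spot check: chi_2(2) = zeta_3^(2*2) = zeta_3^4 = exp(2*I*pi/3).

Working: Z/3Z is abelian, so all 3 irreducible complex representations are 1-dimensional. They are given by chi_k(m) = zeta_3^(k*m) for k = 0,...,2. Row orthogonality: sum_m chi_k(m) conj(chi_l(m)) = 3 * [k = l].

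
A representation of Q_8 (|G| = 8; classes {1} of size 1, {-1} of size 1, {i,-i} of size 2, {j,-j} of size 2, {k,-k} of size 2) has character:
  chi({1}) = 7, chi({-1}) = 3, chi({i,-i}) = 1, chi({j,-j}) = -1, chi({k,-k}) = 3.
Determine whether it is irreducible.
Not irreducible (reducible): <chi, chi> = 10 > 1.

Proof sketch: <chi, chi> = (1/|G|) sum_C |C| * |chi(C)|^2 = (1/8)[1*|7|^2 + 1*|3|^2 + 2*|1|^2 + 2*|-1|^2 + 2*|3|^2]
  = (1/8)[(49) + (9) + (2) + (2) + (18)] = 80/8 = 10.
A character is irreducible iff <chi, chi> = 1, so this representation is reducible.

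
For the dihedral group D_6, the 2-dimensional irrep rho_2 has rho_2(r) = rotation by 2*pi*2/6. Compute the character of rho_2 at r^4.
chi_{rho_2}(r^4) = 2*cos(2*pi*2*4/6) = -1

Proof sketch: rho_2(r^4) is rotation by angle 2*pi*2*4/6, whose trace is 2*cos(2*pi*2*4/6) = -1.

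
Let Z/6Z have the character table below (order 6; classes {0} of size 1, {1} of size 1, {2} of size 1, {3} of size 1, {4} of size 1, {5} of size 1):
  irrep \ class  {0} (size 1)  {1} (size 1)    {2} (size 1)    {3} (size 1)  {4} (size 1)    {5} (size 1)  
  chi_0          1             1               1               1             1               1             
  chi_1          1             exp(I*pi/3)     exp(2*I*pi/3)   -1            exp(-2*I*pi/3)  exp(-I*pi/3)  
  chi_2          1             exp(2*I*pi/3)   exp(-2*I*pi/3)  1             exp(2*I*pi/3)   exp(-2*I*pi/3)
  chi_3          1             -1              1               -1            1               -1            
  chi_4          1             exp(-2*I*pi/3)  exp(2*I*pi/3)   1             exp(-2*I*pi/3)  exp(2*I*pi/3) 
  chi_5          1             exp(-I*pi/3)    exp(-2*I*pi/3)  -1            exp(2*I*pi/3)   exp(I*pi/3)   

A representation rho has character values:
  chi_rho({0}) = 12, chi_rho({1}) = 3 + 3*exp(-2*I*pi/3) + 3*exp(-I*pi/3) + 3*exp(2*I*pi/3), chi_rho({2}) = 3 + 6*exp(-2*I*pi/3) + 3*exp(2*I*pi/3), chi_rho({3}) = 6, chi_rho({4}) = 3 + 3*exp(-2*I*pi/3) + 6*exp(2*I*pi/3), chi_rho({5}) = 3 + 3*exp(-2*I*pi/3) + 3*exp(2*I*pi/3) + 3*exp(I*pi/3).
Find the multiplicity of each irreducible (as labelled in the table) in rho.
Multiplicities: chi_0: 3, chi_1: 0, chi_2: 3, chi_3: 0, chi_4: 3, chi_5: 3.

Reasoning: Use <chi_rho, chi> = (1/|G|) sum_C |C| * chi_rho(C) * conj(chi(C)) with |G| = 6 for each irreducible chi in the table:
  <chi_rho, chi_0> = (1/6)[1*(12)*conj(1) + 1*(3 + 3*exp(-2*I*pi/3) + 3*exp(-I*pi/3) + 3*exp(2*I*pi/3))*conj(1) + 1*(3 + 6*exp(-2*I*pi/3) + 3*exp(2*I*pi/3))*conj(1) + 1*(6)*conj(1) + 1*(3 + 3*exp(-2*I*pi/3) + 6*exp(2*I*pi/3))*conj(1) + 1*(3 + 3*exp(-2*I*pi/3) + 3*exp(2*I*pi/3) + 3*exp(I*pi/3))*conj(1)]
      = (1/6)[(12) + (3 + 3*exp(-2*I*pi/3) + 3*exp(-I*pi/3) + 3*exp(2*I*pi/3)) + (3 + 6*exp(-2*I*pi/3) + 3*exp(2*I*pi/3)) + (6) + (3 + 3*exp(-2*I*pi/3) + 6*exp(2*I*pi/3)) + (3 + 3*exp(-2*I*pi/3) + 3*exp(2*I*pi/3) + 3*exp(I*pi/3))] = 18/6 = 3
  <chi_rho, chi_1> = (1/6)[1*(12)*conj(1) + 1*(3 + 3*exp(-2*I*pi/3) + 3*exp(-I*pi/3) + 3*exp(2*I*pi/3))*conj(exp(I*pi/3)) + 1*(3 + 6*exp(-2*I*pi/3) + 3*exp(2*I*pi/3))*conj(exp(2*I*pi/3)) + 1*(6)*conj(-1) + 1*(3 + 3*exp(-2*I*pi/3) + 6*exp(2*I*pi/3))*conj(exp(-2*I*pi/3)) + 1*(3 + 3*exp(-2*I*pi/3) + 3*exp(2*I*pi/3) + 3*exp(I*pi/3))*conj(exp(-I*pi/3))]
      = (1/6)[(12) + (-3 + 3*exp(-2*I*pi/3) + 3*exp(-I*pi/3) + 3*exp(I*pi/3)) + (3 + 3*exp(-2*I*pi/3) + 6*exp(2*I*pi/3)) + (-6) + (3 + 6*exp(-2*I*pi/3) + 3*exp(2*I*pi/3)) + (-3 + 3*exp(-I*pi/3) + 3*exp(2*I*pi/3) + 3*exp(I*pi/3))] = 0/6 = 0
  <chi_rho, chi_2> = (1/6)[1*(12)*conj(1) + 1*(3 + 3*exp(-2*I*pi/3) + 3*exp(-I*pi/3) + 3*exp(2*I*pi/3))*conj(exp(2*I*pi/3)) + 1*(3 + 6*exp(-2*I*pi/3) + 3*exp(2*I*pi/3))*conj(exp(-2*I*pi/3)) + 1*(6)*conj(1) + 1*(3 + 3*exp(-2*I*pi/3) + 6*exp(2*I*pi/3))*conj(exp(2*I*pi/3)) + 1*(3 + 3*exp(-2*I*pi/3) + 3*exp(2*I*pi/3) + 3*exp(I*pi/3))*conj(exp(-2*I*pi/3))]
      = (1/6)[(12) + (-3) + (3) + (6) + (3) + (-3)] = 18/6 = 3
  <chi_rho, chi_3> = (1/6)[1*(12)*conj(1) + 1*(3 + 3*exp(-2*I*pi/3) + 3*exp(-I*pi/3) + 3*exp(2*I*pi/3))*conj(-1) + 1*(3 + 6*exp(-2*I*pi/3) + 3*exp(2*I*pi/3))*conj(1) + 1*(6)*conj(-1) + 1*(3 + 3*exp(-2*I*pi/3) + 6*exp(2*I*pi/3))*conj(1) + 1*(3 + 3*exp(-2*I*pi/3) + 3*exp(2*I*pi/3) + 3*exp(I*pi/3))*conj(-1)]
      = (1/6)[(12) + (-3 - 3*exp(2*I*pi/3) - 3*exp(-I*pi/3) - 3*exp(-2*I*pi/3)) + (3 + 6*exp(-2*I*pi/3) + 3*exp(2*I*pi/3)) + (-6) + (3 + 3*exp(-2*I*pi/3) + 6*exp(2*I*pi/3)) + (-3 - 3*exp(I*pi/3) - 3*exp(2*I*pi/3) - 3*exp(-2*I*pi/3))] = 0/6 = 0
  <chi_rho, chi_4> = (1/6)[1*(12)*conj(1) + 1*(3 + 3*exp(-2*I*pi/3) + 3*exp(-I*pi/3) + 3*exp(2*I*pi/3))*conj(exp(-2*I*pi/3)) + 1*(3 + 6*exp(-2*I*pi/3) + 3*exp(2*I*pi/3))*conj(exp(2*I*pi/3)) + 1*(6)*conj(1) + 1*(3 + 3*exp(-2*I*pi/3) + 6*exp(2*I*pi/3))*conj(exp(-2*I*pi/3)) + 1*(3 + 3*exp(-2*I*pi/3) + 3*exp(2*I*pi/3) + 3*exp(I*pi/3))*conj(exp(2*I*pi/3))]
      = (1/6)[(12) + (3 + 3*exp(-2*I*pi/3) + 3*exp(2*I*pi/3) + 3*exp(I*pi/3)) + (3 + 3*exp(-2*I*pi/3) + 6*exp(2*I*pi/3)) + (6) + (3 + 6*exp(-2*I*pi/3) + 3*exp(2*I*pi/3)) + (3 + 3*exp(-2*I*pi/3) + 3*exp(-I*pi/3) + 3*exp(2*I*pi/3))] = 18/6 = 3
  <chi_rho, chi_5> = (1/6)[1*(12)*conj(1) + 1*(3 + 3*exp(-2*I*pi/3) + 3*exp(-I*pi/3) + 3*exp(2*I*pi/3))*conj(exp(-I*pi/3)) + 1*(3 + 6*exp(-2*I*pi/3) + 3*exp(2*I*pi/3))*conj(exp(-2*I*pi/3)) + 1*(6)*conj(-1) + 1*(3 + 3*exp(-2*I*pi/3) + 6*exp(2*I*pi/3))*conj(exp(2*I*pi/3)) + 1*(3 + 3*exp(-2*I*pi/3) + 3*exp(2*I*pi/3) + 3*exp(I*pi/3))*conj(exp(I*pi/3))]
      = (1/6)[(12) + (3) + (3) + (-6) + (3) + (3)] = 18/6 = 3
(Exp terms are combined using exp(i*s)*conj(exp(i*t)) = exp(i*(s-t)), and sums of them are collapsed using the identity that for every m > 1 the m distinct m-th roots of unity sum to 0, e.g. 1 + exp(2*I*pi/3) + exp(-2*I*pi/3) = 0.)
Dimension check: dim(rho) = sum (mult * dim) = 3*1 + 0*1 + 3*1 + 0*1 + 3*1 + 3*1 = 12 = chi_rho(e) = 12.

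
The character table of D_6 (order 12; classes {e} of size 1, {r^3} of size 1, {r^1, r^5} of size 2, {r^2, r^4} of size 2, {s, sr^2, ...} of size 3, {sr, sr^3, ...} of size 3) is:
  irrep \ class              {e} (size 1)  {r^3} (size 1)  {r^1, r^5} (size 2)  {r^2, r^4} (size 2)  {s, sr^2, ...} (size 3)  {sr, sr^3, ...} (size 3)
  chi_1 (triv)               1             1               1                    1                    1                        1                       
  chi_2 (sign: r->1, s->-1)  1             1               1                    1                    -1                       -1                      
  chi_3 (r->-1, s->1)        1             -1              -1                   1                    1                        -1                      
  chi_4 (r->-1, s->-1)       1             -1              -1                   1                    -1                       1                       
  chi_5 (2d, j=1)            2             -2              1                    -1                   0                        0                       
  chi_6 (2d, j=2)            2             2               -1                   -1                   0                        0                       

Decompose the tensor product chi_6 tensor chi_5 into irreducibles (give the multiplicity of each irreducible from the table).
chi_6 tensor chi_5 = chi_3 + chi_4 + chi_5 (all other irreducibles have multiplicity 0).

Argument: The character of a tensor product is the pointwise product (chi_6 * chi_5)(C) = chi_6(C) * chi_5(C):
  {e}: (2)*(2), {r^3}: (2)*(-2), {r^1, r^5}: (-1)*(1), {r^2, r^4}: (-1)*(-1), {s, sr^2, ...}: (0)*(0), {sr, sr^3, ...}: (0)*(0)
so (chi_6 * chi_5) takes values
  {e} -> 4, {r^3} -> -4, {r^1, r^5} -> -1, {r^2, r^4} -> 1, {s, sr^2, ...} -> 0, {sr, sr^3, ...} -> 0.
Now take the inner product of this character with each irreducible chi from the table, <chi_6*chi_5, chi> = (1/12) sum_C |C| (chi_6*chi_5)(C) conj(chi(C)):
  <chi_6*chi_5, chi_1> = (1/12)[1*(4)*conj(1) + 1*(-4)*conj(1) + 2*(-1)*conj(1) + 2*(1)*conj(1) + 3*(0)*conj(1) + 3*(0)*conj(1)]
      = (1/12)[(4) + (-4) + (-2) + (2) + (0) + (0)] = 0/12 = 0
  <chi_6*chi_5, chi_2> = (1/12)[1*(4)*conj(1) + 1*(-4)*conj(1) + 2*(-1)*conj(1) + 2*(1)*conj(1) + 3*(0)*conj(-1) + 3*(0)*conj(-1)]
      = (1/12)[(4) + (-4) + (-2) + (2) + (0) + (0)] = 0/12 = 0
  <chi_6*chi_5, chi_3> = (1/12)[1*(4)*conj(1) + 1*(-4)*conj(-1) + 2*(-1)*conj(-1) + 2*(1)*conj(1) + 3*(0)*conj(1) + 3*(0)*conj(-1)]
      = (1/12)[(4) + (4) + (2) + (2) + (0) + (0)] = 12/12 = 1
  <chi_6*chi_5, chi_4> = (1/12)[1*(4)*conj(1) + 1*(-4)*conj(-1) + 2*(-1)*conj(-1) + 2*(1)*conj(1) + 3*(0)*conj(-1) + 3*(0)*conj(1)]
      = (1/12)[(4) + (4) + (2) + (2) + (0) + (0)] = 12/12 = 1
  <chi_6*chi_5, chi_5> = (1/12)[1*(4)*conj(2) + 1*(-4)*conj(-2) + 2*(-1)*conj(1) + 2*(1)*conj(-1) + 3*(0)*conj(0) + 3*(0)*conj(0)]
      = (1/12)[(8) + (8) + (-2) + (-2) + (0) + (0)] = 12/12 = 1
  <chi_6*chi_5, chi_6> = (1/12)[1*(4)*conj(2) + 1*(-4)*conj(2) + 2*(-1)*conj(-1) + 2*(1)*conj(-1) + 3*(0)*conj(0) + 3*(0)*conj(0)]
      = (1/12)[(8) + (-8) + (2) + (-2) + (0) + (0)] = 0/12 = 0
Hence the multiplicities are chi_3: 1, chi_4: 1, chi_5: 1. Dimension check: dim(chi_6)*dim(chi_5) = 2*2 = 4 and sum (mult * dim) = 1*1 + 1*1 + 1*2 = 4.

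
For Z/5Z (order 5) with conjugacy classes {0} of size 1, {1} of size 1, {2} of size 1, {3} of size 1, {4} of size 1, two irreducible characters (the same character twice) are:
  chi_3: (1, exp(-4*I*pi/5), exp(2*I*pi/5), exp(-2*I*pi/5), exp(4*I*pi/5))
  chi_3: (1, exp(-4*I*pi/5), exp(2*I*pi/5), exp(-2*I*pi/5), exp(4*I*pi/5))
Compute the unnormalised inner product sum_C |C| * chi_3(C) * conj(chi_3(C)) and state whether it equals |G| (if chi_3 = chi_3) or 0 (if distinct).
Sum = 5 = |G| = 5; so <chi_3, chi_3> = 1 (norm-1 confirms irreducibility).

Justification: Compute term by term over conjugacy classes (|C| * chi_3(C) * conj(chi_3(C))):
  1*(1)*conj(1) + 1*(exp(-4*I*pi/5))*conj(exp(-4*I*pi/5)) + 1*(exp(2*I*pi/5))*conj(exp(2*I*pi/5)) + 1*(exp(-2*I*pi/5))*conj(exp(-2*I*pi/5)) + 1*(exp(4*I*pi/5))*conj(exp(4*I*pi/5))
  = (1) + (1) + (1) + (1) + (1)
  = 5.
(Exp terms are combined using exp(i*s)*conj(exp(i*t)) = exp(i*(s-t)), and sums of them are collapsed using the identity that for every m > 1 the m distinct m-th roots of unity sum to 0, e.g. 1 + exp(2*I*pi/3) + exp(-2*I*pi/3) = 0.)
Dividing by |G| = 5 gives 5/5 = 1, matching the row-orthogonality relation <chi_3, chi_3> = [chi_3 = chi_3].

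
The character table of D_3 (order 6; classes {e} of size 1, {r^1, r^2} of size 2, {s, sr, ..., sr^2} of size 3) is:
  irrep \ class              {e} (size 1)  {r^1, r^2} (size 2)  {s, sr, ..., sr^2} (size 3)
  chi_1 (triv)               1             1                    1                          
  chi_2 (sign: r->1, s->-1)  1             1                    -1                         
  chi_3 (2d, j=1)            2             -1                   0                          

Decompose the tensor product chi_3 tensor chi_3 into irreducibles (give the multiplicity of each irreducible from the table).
chi_3 tensor chi_3 = chi_1 + chi_2 + chi_3 (all other irreducibles have multiplicity 0).

Derivation: The character of a tensor product is the pointwise product (chi_3 * chi_3)(C) = chi_3(C) * chi_3(C):
  {e}: (2)*(2), {r^1, r^2}: (-1)*(-1), {s, sr, ..., sr^2}: (0)*(0)
so (chi_3 * chi_3) takes values
  {e} -> 4, {r^1, r^2} -> 1, {s, sr, ..., sr^2} -> 0.
Now take the inner product of this character with each irreducible chi from the table, <chi_3*chi_3, chi> = (1/6) sum_C |C| (chi_3*chi_3)(C) conj(chi(C)):
  <chi_3*chi_3, chi_1> = (1/6)[1*(4)*conj(1) + 2*(1)*conj(1) + 3*(0)*conj(1)]
      = (1/6)[(4) + (2) + (0)] = 6/6 = 1
  <chi_3*chi_3, chi_2> = (1/6)[1*(4)*conj(1) + 2*(1)*conj(1) + 3*(0)*conj(-1)]
      = (1/6)[(4) + (2) + (0)] = 6/6 = 1
  <chi_3*chi_3, chi_3> = (1/6)[1*(4)*conj(2) + 2*(1)*conj(-1) + 3*(0)*conj(0)]
      = (1/6)[(8) + (-2) + (0)] = 6/6 = 1
Hence the multiplicities are chi_1: 1, chi_2: 1, chi_3: 1. Dimension check: dim(chi_3)*dim(chi_3) = 2*2 = 4 and sum (mult * dim) = 1*1 + 1*1 + 1*2 = 4.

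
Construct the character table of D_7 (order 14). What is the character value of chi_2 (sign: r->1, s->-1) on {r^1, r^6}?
Conjugacy classes: {e} of size 1, {r^1, r^6} of size 2, {r^2, r^5} of size 2, {r^3, r^4} of size 2, {s, sr, ..., sr^6} of size 7.
Character table:
  irrep \ class              {e} (size 1)  {r^1, r^6} (size 2)  {r^2, r^5} (size 2)  {r^3, r^4} (size 2)  {s, sr, ..., sr^6} (size 7)
  chi_1 (triv)               1             1                    1                    1                    1                          
  chi_2 (sign: r->1, s->-1)  1             1                    1                    1                    -1                         
  chi_3 (2d, j=1)            2             2*cos(2*pi/7)        -2*cos(3*pi/7)       -2*cos(pi/7)         0                          
  chi_4 (2d, j=2)            2             -2*cos(3*pi/7)       -2*cos(pi/7)         2*cos(2*pi/7)        0                          
  chi_5 (2d, j=3)            2             -2*cos(pi/7)         2*cos(2*pi/7)        -2*cos(3*pi/7)       0                          

Spot check: chi_2 (sign: r->1, s->-1) on {r^1, r^6} = 1.

Solution. D_7 has order 2*7 = 14 with 5 conjugacy classes, hence 5 irreducibles. Sum of squared dims 1 + 1 + 4 + 4 + 4 = 14 = |G|. Linear characters come from the abelianisation; the 2-dimensional irreps have character r^k -> 2*cos(2*pi*j*k/7), reflections -> 0.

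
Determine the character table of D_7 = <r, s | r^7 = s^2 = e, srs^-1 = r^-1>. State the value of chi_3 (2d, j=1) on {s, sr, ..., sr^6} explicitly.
Conjugacy classes: {e} of size 1, {r^1, r^6} of size 2, {r^2, r^5} of size 2, {r^3, r^4} of size 2, {s, sr, ..., sr^6} of size 7.
Character table:
  irrep \ class              {e} (size 1)  {r^1, r^6} (size 2)  {r^2, r^5} (size 2)  {r^3, r^4} (size 2)  {s, sr, ..., sr^6} (size 7)
  chi_1 (triv)               1             1                    1                    1                    1                          
  chi_2 (sign: r->1, s->-1)  1             1                    1                    1                    -1                         
  chi_3 (2d, j=1)            2             2*cos(2*pi/7)        -2*cos(3*pi/7)       -2*cos(pi/7)         0                          
  chi_4 (2d, j=2)            2             -2*cos(3*pi/7)       -2*cos(pi/7)         2*cos(2*pi/7)        0                          
  chi_5 (2d, j=3)            2             -2*cos(pi/7)         2*cos(2*pi/7)        -2*cos(3*pi/7)       0                          

Spot check: chi_3 (2d, j=1) on {s, sr, ..., sr^6} = 0.

Explanation: D_7 has order 2*7 = 14 with 5 conjugacy classes, hence 5 irreducibles. Sum of squared dims 1 + 1 + 4 + 4 + 4 = 14 = |G|. Linear characters come from the abelianisation; the 2-dimensional irreps have character r^k -> 2*cos(2*pi*j*k/7), reflections -> 0.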